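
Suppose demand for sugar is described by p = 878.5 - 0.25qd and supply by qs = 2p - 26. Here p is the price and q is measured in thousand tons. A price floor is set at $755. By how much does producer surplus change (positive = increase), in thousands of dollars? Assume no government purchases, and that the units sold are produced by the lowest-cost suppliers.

Rearranging demand gives qd = 3514 - 4p. Setting quantity demanded equal to quantity supplied, 3514 - 4p = 2p - 26, gives p* = 590 and q* = 1154.
The floor of 755 is above the equilibrium price 590, so it binds.
At p = 755: qd = 3514 - 4·755 = 494 and qs = 2·755 - 26 = 1484.
Producer surplus without the control is ½ · (590 - 13) · 1154 = 332929.
With the floor, 494 units are sold at 755. The supply price at q = 494 is 260, so PS = ½ · [(755 - 13) + (755 - 260)] · 494 = 305539.
Change in producer surplus = 305539 - 332929 = -27390.

-27390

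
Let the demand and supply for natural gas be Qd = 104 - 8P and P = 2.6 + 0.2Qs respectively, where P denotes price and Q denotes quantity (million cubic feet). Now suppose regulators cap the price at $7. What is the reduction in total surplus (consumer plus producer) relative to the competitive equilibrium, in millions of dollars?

Rearranging supply gives Qs = 5P - 13. Setting quantity demanded equal to quantity supplied, 104 - 8P = 5P - 13, gives P* = 9 and Q* = 32.
The ceiling of 7 is below the equilibrium price 9, so it binds.
At P = 7: Qd = 104 - 8·7 = 48 and Qs = 5·7 - 13 = 22.
Quantity traded falls to 22. At Q = 22 the demand price is (104 - 22)/8 = 10.25 and the supply price is (13 + 22)/5 = 7.
Deadweight loss = ½ · (10.25 - 7) · (32 - 22) = ½ · 3.25 · 10 = 16.25.

16.25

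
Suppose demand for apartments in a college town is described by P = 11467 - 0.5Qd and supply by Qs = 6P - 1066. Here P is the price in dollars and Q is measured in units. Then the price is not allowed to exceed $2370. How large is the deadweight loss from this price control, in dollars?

Rearranging demand gives Qd = 22934 - 2P. In a free market, 22934 - 2P = 6P - 1066 gives the equilibrium P* = 3000, Q* = 16934.
The ceiling of 2370 is below the equilibrium price 3000, so it binds.
At P = 2370: Qd = 22934 - 2·2370 = 18194 and Qs = 6·2370 - 1066 = 13154.
Quantity traded falls to 13154. At Q = 13154 the demand price is (22934 - 13154)/2 = 4890 and the supply price is (1066 + 13154)/6 = 2370.
Deadweight loss = ½ · (4890 - 2370) · (16934 - 13154) = ½ · 2520 · 3780 = 4762800.

4762800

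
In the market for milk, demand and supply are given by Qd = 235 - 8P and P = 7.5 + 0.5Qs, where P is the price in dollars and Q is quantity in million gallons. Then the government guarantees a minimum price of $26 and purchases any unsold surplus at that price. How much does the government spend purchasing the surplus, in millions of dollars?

Rearranging supply gives Qs = 2P - 15. Equilibrium: 235 - 8P = 2P - 15, so 250 = 10P and P* = 25, Q* = 35.
Because the floor (26) lies above the market-clearing price, it is binding.
At P = 26: Qd = 235 - 8·26 = 27 and Qs = 2·26 - 15 = 37.
Surplus = Qs - Qd = 10.
Government expenditure = surplus × support price = 10 × 26 = 260.

260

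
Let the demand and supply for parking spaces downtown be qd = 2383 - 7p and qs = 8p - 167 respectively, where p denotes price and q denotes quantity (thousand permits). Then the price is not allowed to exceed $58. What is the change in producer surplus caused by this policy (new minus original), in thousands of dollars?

Without the control the market clears where 2383 - 7p = 8p - 167, i.e. p* = 170 and q* = 1193.
Since 58 < 170, the ceiling is binding.
At p = 58: qd = 2383 - 7·58 = 1977 and qs = 8·58 - 167 = 297.
Producer surplus without the control is ½ · (170 - 20.875) · 1193 = 88953.0625.
With the ceiling, producers sell 297 units at 58, so PS = ½ · (58 - 20.875) · 297 = 5513.0625.
Change in producer surplus = 5513.0625 - 88953.0625 = -83440.

-83440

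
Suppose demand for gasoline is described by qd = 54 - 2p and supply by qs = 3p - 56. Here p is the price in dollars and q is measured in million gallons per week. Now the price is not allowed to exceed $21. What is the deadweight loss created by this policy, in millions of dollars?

3.75

In a free market, 54 - 2p = 3p - 56 gives the equilibrium p* = 22, q* = 10.
Because the ceiling (21) lies below the market-clearing price, it is binding.
At p = 21: qd = 54 - 2·21 = 12 and qs = 3·21 - 56 = 7.
Quantity traded falls to 7. At q = 7 the demand price is (54 - 7)/2 = 23.5 and the supply price is (56 + 7)/3 = 21.
Deadweight loss = ½ · (23.5 - 21) · (10 - 7) = ½ · 2.5 · 3 = 3.75.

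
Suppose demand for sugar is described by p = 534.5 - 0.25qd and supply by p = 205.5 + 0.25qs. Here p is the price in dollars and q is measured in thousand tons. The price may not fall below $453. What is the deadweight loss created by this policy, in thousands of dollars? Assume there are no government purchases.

Rearranging demand gives qd = 2138 - 4p; rearranging supply gives qs = 4p - 822. Setting quantity demanded equal to quantity supplied, 2138 - 4p = 4p - 822, gives p* = 370 and q* = 658.
Because the floor (453) lies above the market-clearing price, it is binding.
At p = 453: qd = 2138 - 4·453 = 326 and qs = 4·453 - 822 = 990.
Quantity traded falls to 326. At q = 326 the demand price is (2138 - 326)/4 = 453 and the supply price is (822 + 326)/4 = 287.
Deadweight loss = ½ · (453 - 287) · (658 - 326) = ½ · 166 · 332 = 27556.

27556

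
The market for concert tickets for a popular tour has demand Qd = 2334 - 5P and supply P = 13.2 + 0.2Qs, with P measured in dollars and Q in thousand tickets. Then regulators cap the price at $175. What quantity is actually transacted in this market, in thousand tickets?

809

Rearranging supply gives Qs = 5P - 66. Equilibrium: 2334 - 5P = 5P - 66, so 2400 = 10P and P* = 240, Q* = 1134.
Because the ceiling (175) lies below the market-clearing price, it is binding.
At P = 175: Qd = 2334 - 5·175 = 1459 and Qs = 5·175 - 66 = 809.
The quantity actually transacted is the short side, supply: 809.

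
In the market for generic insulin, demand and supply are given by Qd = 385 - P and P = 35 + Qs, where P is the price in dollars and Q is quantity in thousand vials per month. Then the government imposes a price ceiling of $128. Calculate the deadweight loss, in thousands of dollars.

Rearranging supply gives Qs = P - 35. Without the control the market clears where 385 - P = P - 35, i.e. P* = 210 and Q* = 175.
The ceiling of 128 is below the equilibrium price 210, so it binds.
At P = 128: Qd = 385 - 128 = 257 and Qs = 128 - 35 = 93.
Quantity traded falls to 93. At Q = 93 the demand price is 385 - 93 = 292 and the supply price is 35 + 93 = 128.
Deadweight loss = ½ · (292 - 128) · (175 - 93) = ½ · 164 · 82 = 6724.

6724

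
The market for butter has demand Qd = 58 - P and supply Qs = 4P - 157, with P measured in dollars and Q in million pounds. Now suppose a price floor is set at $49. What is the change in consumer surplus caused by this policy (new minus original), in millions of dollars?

-72

Without the control the market clears where 58 - P = 4P - 157, i.e. P* = 43 and Q* = 15.
Because the floor (49) lies above the market-clearing price, it is binding.
At P = 49: Qd = 58 - 49 = 9 and Qs = 4·49 - 157 = 39.
Consumer surplus without the control is ½ · (58 - 43) · 15 = 112.5.
With the floor, consumers buy 9 units at 49, so CS = ½ · (58 - 49) · 9 = 40.5.
Change in consumer surplus = 40.5 - 112.5 = -72.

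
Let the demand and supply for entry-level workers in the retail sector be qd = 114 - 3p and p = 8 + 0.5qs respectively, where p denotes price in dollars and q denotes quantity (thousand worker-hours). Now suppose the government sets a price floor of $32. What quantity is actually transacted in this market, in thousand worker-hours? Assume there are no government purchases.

Rearranging supply gives qs = 2p - 16. Setting quantity demanded equal to quantity supplied, 114 - 3p = 2p - 16, gives p* = 26 and q* = 36.
Since 32 > 26, the floor is binding.
At p = 32: qd = 114 - 3·32 = 18 and qs = 2·32 - 16 = 48.
The quantity actually transacted is the short side, demand: 18.

18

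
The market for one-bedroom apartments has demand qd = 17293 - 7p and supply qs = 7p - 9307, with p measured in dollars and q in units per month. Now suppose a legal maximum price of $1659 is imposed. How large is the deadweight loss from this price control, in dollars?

406567

Equilibrium: 17293 - 7p = 7p - 9307, so 26600 = 14p and p* = 1900, q* = 3993.
Because the ceiling (1659) lies below the market-clearing price, it is binding.
At p = 1659: qd = 17293 - 7·1659 = 5680 and qs = 7·1659 - 9307 = 2306.
Quantity traded falls to 2306. At q = 2306 the demand price is (17293 - 2306)/7 = 2141 and the supply price is (9307 + 2306)/7 = 1659.
Deadweight loss = ½ · (2141 - 1659) · (3993 - 2306) = ½ · 482 · 1687 = 406567.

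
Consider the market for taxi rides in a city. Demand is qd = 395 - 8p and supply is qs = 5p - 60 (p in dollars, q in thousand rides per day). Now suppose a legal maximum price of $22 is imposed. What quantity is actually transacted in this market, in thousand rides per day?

50

Without the control the market clears where 395 - 8p = 5p - 60, i.e. p* = 35 and q* = 115.
Since 22 < 35, the ceiling is binding.
At p = 22: qd = 395 - 8·22 = 219 and qs = 5·22 - 60 = 50.
The quantity actually transacted is the short side, supply: 50.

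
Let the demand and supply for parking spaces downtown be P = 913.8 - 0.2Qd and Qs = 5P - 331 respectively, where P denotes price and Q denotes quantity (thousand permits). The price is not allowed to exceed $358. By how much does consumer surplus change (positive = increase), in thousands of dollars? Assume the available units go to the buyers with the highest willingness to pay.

149028

Rearranging demand gives Qd = 4569 - 5P. Without the control the market clears where 4569 - 5P = 5P - 331, i.e. P* = 490 and Q* = 2119.
The ceiling of 358 is below the equilibrium price 490, so it binds.
At P = 358: Qd = 4569 - 5·358 = 2779 and Qs = 5·358 - 331 = 1459.
Consumer surplus without the control is ½ · (913.8 - 490) · 2119 = 449016.1.
With the ceiling, 1459 units are sold at 358 (assume they go to the highest-value buyers). The demand price at Q = 1459 is 622, so CS = ½ · [(913.8 - 358) + (622 - 358)] · 1459 = 598044.1.
Change in consumer surplus = 598044.1 - 449016.1 = 149028.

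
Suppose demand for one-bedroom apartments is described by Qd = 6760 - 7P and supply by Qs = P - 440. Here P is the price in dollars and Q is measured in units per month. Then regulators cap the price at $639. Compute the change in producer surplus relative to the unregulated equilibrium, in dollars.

-85999.5

Without the control the market clears where 6760 - 7P = P - 440, i.e. P* = 900 and Q* = 460.
Since 639 < 900, the ceiling is binding.
At P = 639: Qd = 6760 - 7·639 = 2287 and Qs = 639 - 440 = 199.
Producer surplus without the control is ½ · (900 - 440) · 460 = 105800.
With the ceiling, producers sell 199 units at 639, so PS = ½ · (639 - 440) · 199 = 19800.5.
Change in producer surplus = 19800.5 - 105800 = -85999.5.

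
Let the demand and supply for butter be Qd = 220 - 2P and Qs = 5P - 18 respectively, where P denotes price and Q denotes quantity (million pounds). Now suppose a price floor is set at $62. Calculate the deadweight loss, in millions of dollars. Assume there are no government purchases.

Equilibrium: 220 - 2P = 5P - 18, so 238 = 7P and P* = 34, Q* = 152.
Since 62 > 34, the floor is binding.
At P = 62: Qd = 220 - 2·62 = 96 and Qs = 5·62 - 18 = 292.
Quantity traded falls to 96. At Q = 96 the demand price is (220 - 96)/2 = 62 and the supply price is (18 + 96)/5 = 22.8.
Deadweight loss = ½ · (62 - 22.8) · (152 - 96) = ½ · 39.2 · 56 = 1097.6.

1097.6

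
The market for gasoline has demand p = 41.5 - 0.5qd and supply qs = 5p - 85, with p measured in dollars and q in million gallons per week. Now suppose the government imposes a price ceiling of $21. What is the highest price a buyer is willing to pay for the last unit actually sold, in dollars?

Rearranging demand gives qd = 83 - 2p. In a free market, 83 - 2p = 5p - 85 gives the equilibrium p* = 24, q* = 35.
Because the ceiling (21) lies below the market-clearing price, it is binding.
At p = 21: qd = 83 - 2·21 = 41 and qs = 5·21 - 85 = 20.
Only 20 units reach the market. On the demand curve, the marginal buyer's willingness to pay at q = 20 is (83 - 20)/2 = 31.5.

31.5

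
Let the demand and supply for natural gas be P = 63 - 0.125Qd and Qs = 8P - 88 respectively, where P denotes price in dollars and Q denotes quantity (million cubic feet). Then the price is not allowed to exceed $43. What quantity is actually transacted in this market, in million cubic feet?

Rearranging demand gives Qd = 504 - 8P. In a free market, 504 - 8P = 8P - 88 gives the equilibrium P* = 37, Q* = 208.
The ceiling of 43 is above the equilibrium price 37, so it is not binding; the market clears at P* = 37, Q* = 208.

208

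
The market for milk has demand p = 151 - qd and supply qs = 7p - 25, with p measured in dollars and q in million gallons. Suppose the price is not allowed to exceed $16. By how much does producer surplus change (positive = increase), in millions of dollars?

Rearranging demand gives qd = 151 - p. Equilibrium: 151 - p = 7p - 25, so 176 = 8p and p* = 22, q* = 129.
Since 16 < 22, the ceiling is binding.
At p = 16: qd = 151 - 16 = 135 and qs = 7·16 - 25 = 87.
Producer surplus without the control is ½ · (22 - 25/7) · 129 = 16641/14.
With the ceiling, producers sell 87 units at 16, so PS = ½ · (16 - 25/7) · 87 = 7569/14.
Change in producer surplus = 7569/14 - 16641/14 = -648.

-648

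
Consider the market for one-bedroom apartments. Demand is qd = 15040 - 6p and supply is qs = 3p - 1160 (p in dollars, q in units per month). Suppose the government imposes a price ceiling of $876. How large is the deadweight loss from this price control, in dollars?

1920996

Without the control the market clears where 15040 - 6p = 3p - 1160, i.e. p* = 1800 and q* = 4240.
The ceiling of 876 is below the equilibrium price 1800, so it binds.
At p = 876: qd = 15040 - 6·876 = 9784 and qs = 3·876 - 1160 = 1468.
Quantity traded falls to 1468. At q = 1468 the demand price is (15040 - 1468)/6 = 2262 and the supply price is (1160 + 1468)/3 = 876.
Deadweight loss = ½ · (2262 - 876) · (4240 - 1468) = ½ · 1386 · 2772 = 1920996.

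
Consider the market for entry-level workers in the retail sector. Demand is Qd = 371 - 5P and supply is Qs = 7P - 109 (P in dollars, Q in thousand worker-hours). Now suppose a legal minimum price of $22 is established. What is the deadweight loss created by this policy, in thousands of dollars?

0

In a free market, 371 - 5P = 7P - 109 gives the equilibrium P* = 40, Q* = 171.
Since 22 is below P* = 40, the floor does not bind and the free-market outcome prevails.
Since the control does not bind, no trades are prevented and deadweight loss is zero.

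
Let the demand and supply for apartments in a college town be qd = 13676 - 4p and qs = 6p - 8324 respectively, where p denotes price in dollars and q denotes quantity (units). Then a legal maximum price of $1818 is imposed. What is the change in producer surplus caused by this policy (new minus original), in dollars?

-1424860

Without the control the market clears where 13676 - 4p = 6p - 8324, i.e. p* = 2200 and q* = 4876.
Since 1818 < 2200, the ceiling is binding.
At p = 1818: qd = 13676 - 4·1818 = 6404 and qs = 6·1818 - 8324 = 2584.
Producer surplus without the control is ½ · (2200 - 4162/3) · 4876 = 5943844/3.
With the ceiling, producers sell 2584 units at 1818, so PS = ½ · (1818 - 4162/3) · 2584 = 1669264/3.
Change in producer surplus = 1669264/3 - 5943844/3 = -1424860.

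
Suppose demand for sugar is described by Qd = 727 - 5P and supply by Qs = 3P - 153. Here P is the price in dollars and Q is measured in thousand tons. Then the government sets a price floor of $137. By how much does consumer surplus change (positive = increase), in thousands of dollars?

-2956.5

Without the control the market clears where 727 - 5P = 3P - 153, i.e. P* = 110 and Q* = 177.
Since 137 > 110, the floor is binding.
At P = 137: Qd = 727 - 5·137 = 42 and Qs = 3·137 - 153 = 258.
Consumer surplus without the control is ½ · (145.4 - 110) · 177 = 3132.9.
With the floor, consumers buy 42 units at 137, so CS = ½ · (145.4 - 137) · 42 = 176.4.
Change in consumer surplus = 176.4 - 3132.9 = -2956.5.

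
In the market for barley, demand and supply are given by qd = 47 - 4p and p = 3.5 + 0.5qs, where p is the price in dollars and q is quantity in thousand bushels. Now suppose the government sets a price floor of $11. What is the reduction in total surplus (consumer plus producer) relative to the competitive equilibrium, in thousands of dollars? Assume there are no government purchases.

Rearranging supply gives qs = 2p - 7. Setting quantity demanded equal to quantity supplied, 47 - 4p = 2p - 7, gives p* = 9 and q* = 11.
Because the floor (11) lies above the market-clearing price, it is binding.
At p = 11: qd = 47 - 4·11 = 3 and qs = 2·11 - 7 = 15.
Quantity traded falls to 3. At q = 3 the demand price is (47 - 3)/4 = 11 and the supply price is (7 + 3)/2 = 5.
Deadweight loss = ½ · (11 - 5) · (11 - 3) = ½ · 6 · 8 = 24.

24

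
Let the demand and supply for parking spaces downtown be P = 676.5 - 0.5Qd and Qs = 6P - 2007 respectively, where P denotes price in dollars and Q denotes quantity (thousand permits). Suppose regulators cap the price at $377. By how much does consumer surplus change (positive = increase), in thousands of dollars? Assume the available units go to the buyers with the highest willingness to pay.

-5676

Rearranging demand gives Qd = 1353 - 2P. Setting quantity demanded equal to quantity supplied, 1353 - 2P = 6P - 2007, gives P* = 420 and Q* = 513.
The ceiling of 377 is below the equilibrium price 420, so it binds.
At P = 377: Qd = 1353 - 2·377 = 599 and Qs = 6·377 - 2007 = 255.
Consumer surplus without the control is ½ · (676.5 - 420) · 513 = 65792.25.
With the ceiling, 255 units are sold at 377 (assume they go to the highest-value buyers). The demand price at Q = 255 is 549, so CS = ½ · [(676.5 - 377) + (549 - 377)] · 255 = 60116.25.
Change in consumer surplus = 60116.25 - 65792.25 = -5676.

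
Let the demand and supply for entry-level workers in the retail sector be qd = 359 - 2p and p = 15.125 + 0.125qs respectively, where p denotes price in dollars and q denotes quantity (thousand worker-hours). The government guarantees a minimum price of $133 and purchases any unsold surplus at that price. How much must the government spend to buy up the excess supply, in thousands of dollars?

Rearranging supply gives qs = 8p - 121. Setting quantity demanded equal to quantity supplied, 359 - 2p = 8p - 121, gives p* = 48 and q* = 263.
Since 133 > 48, the floor is binding.
At p = 133: qd = 359 - 2·133 = 93 and qs = 8·133 - 121 = 943.
Surplus = qs - qd = 850.
Government expenditure = surplus × support price = 850 × 133 = 113050.

113050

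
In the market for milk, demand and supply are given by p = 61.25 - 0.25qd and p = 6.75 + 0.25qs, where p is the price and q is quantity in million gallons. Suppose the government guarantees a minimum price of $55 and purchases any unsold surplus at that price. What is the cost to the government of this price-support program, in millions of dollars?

9240

Rearranging demand gives qd = 245 - 4p; rearranging supply gives qs = 4p - 27. Equilibrium: 245 - 4p = 4p - 27, so 272 = 8p and p* = 34, q* = 109.
Since 55 > 34, the floor is binding.
At p = 55: qd = 245 - 4·55 = 25 and qs = 4·55 - 27 = 193.
Surplus = qs - qd = 168.
Government expenditure = surplus × support price = 168 × 55 = 9240.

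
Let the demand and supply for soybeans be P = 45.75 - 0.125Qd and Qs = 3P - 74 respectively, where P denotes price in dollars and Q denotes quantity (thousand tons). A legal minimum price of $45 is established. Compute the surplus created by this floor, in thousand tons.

Rearranging demand gives Qd = 366 - 8P. Equilibrium: 366 - 8P = 3P - 74, so 440 = 11P and P* = 40, Q* = 46.
The floor of 45 is above the equilibrium price 40, so it binds.
At P = 45: Qd = 366 - 8·45 = 6 and Qs = 3·45 - 74 = 61.
Surplus = Qs - Qd = 61 - 6 = 55.

55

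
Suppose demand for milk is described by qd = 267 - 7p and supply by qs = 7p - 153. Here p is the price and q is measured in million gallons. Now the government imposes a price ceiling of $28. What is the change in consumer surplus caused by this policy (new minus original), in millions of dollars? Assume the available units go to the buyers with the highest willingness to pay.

72

Setting quantity demanded equal to quantity supplied, 267 - 7p = 7p - 153, gives p* = 30 and q* = 57.
Since 28 < 30, the ceiling is binding.
At p = 28: qd = 267 - 7·28 = 71 and qs = 7·28 - 153 = 43.
Consumer surplus without the control is ½ · (267/7 - 30) · 57 = 3249/14.
With the ceiling, 43 units are sold at 28 (assume they go to the highest-value buyers). The demand price at q = 43 is 32, so CS = ½ · [(267/7 - 28) + (32 - 28)] · 43 = 4257/14.
Change in consumer surplus = 4257/14 - 3249/14 = 72.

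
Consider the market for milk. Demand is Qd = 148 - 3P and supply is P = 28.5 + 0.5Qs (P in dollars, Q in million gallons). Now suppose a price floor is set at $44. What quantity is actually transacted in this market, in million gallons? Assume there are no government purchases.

16

Rearranging supply gives Qs = 2P - 57. Without the control the market clears where 148 - 3P = 2P - 57, i.e. P* = 41 and Q* = 25.
Since 44 > 41, the floor is binding.
At P = 44: Qd = 148 - 3·44 = 16 and Qs = 2·44 - 57 = 31.
The quantity actually transacted is the short side, demand: 16.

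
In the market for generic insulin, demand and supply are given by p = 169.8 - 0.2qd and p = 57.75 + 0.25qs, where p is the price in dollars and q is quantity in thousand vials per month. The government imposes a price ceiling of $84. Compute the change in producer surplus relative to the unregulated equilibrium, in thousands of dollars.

Rearranging demand gives qd = 849 - 5p; rearranging supply gives qs = 4p - 231. Setting quantity demanded equal to quantity supplied, 849 - 5p = 4p - 231, gives p* = 120 and q* = 249.
The ceiling of 84 is below the equilibrium price 120, so it binds.
At p = 84: qd = 849 - 5·84 = 429 and qs = 4·84 - 231 = 105.
Producer surplus without the control is ½ · (120 - 57.75) · 249 = 7750.125.
With the ceiling, producers sell 105 units at 84, so PS = ½ · (84 - 57.75) · 105 = 1378.125.
Change in producer surplus = 1378.125 - 7750.125 = -6372.

-6372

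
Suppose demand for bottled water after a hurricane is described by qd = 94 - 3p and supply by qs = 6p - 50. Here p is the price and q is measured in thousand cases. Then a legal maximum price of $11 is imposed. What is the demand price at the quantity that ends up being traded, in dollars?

26

In a free market, 94 - 3p = 6p - 50 gives the equilibrium p* = 16, q* = 46.
The ceiling of 11 is below the equilibrium price 16, so it binds.
At p = 11: qd = 94 - 3·11 = 61 and qs = 6·11 - 50 = 16.
Only 16 units reach the market. On the demand curve, the marginal buyer's willingness to pay at q = 16 is (94 - 16)/3 = 26.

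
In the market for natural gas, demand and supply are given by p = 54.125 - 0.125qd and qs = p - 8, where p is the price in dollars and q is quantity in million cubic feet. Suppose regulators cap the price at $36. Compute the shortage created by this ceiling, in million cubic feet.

Rearranging demand gives qd = 433 - 8p. Setting quantity demanded equal to quantity supplied, 433 - 8p = p - 8, gives p* = 49 and q* = 41.
The ceiling of 36 is below the equilibrium price 49, so it binds.
At p = 36: qd = 433 - 8·36 = 145 and qs = 36 - 8 = 28.
Shortage = qd - qs = 145 - 28 = 117.

117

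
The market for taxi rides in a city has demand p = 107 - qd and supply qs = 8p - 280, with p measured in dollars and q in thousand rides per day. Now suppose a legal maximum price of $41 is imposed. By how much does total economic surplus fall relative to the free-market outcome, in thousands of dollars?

144

Rearranging demand gives qd = 107 - p. Setting quantity demanded equal to quantity supplied, 107 - p = 8p - 280, gives p* = 43 and q* = 64.
The ceiling of 41 is below the equilibrium price 43, so it binds.
At p = 41: qd = 107 - 41 = 66 and qs = 8·41 - 280 = 48.
Quantity traded falls to 48. At q = 48 the demand price is 107 - 48 = 59 and the supply price is (280 + 48)/8 = 41.
Deadweight loss = ½ · (59 - 41) · (64 - 48) = ½ · 18 · 16 = 144.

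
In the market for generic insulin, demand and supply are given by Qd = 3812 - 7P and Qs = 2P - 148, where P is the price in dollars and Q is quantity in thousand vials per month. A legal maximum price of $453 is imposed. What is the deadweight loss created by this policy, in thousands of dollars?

0

Without the control the market clears where 3812 - 7P = 2P - 148, i.e. P* = 440 and Q* = 732.
The ceiling of 453 is above the equilibrium price 440, so it is not binding; the market clears at P* = 440, Q* = 732.
Since the control does not bind, no trades are prevented and deadweight loss is zero.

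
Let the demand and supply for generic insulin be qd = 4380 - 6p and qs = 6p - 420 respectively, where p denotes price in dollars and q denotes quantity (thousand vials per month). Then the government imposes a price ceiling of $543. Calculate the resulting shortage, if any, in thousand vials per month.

Without the control the market clears where 4380 - 6p = 6p - 420, i.e. p* = 400 and q* = 1980.
Since 543 is above p* = 400, the ceiling does not bind and the free-market outcome prevails.
Since the control does not bind, there is no shortage.

0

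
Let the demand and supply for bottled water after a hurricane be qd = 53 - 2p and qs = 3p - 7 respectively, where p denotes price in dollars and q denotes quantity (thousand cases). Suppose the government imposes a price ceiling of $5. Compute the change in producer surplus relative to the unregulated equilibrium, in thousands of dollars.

Without the control the market clears where 53 - 2p = 3p - 7, i.e. p* = 12 and q* = 29.
The ceiling of 5 is below the equilibrium price 12, so it binds.
At p = 5: qd = 53 - 2·5 = 43 and qs = 3·5 - 7 = 8.
Producer surplus without the control is ½ · (12 - 7/3) · 29 = 841/6.
With the ceiling, producers sell 8 units at 5, so PS = ½ · (5 - 7/3) · 8 = 32/3.
Change in producer surplus = 32/3 - 841/6 = -129.5.

-129.5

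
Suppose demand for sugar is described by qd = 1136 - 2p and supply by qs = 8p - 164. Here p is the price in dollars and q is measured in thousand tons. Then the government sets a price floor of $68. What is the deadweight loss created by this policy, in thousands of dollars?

In a free market, 1136 - 2p = 8p - 164 gives the equilibrium p* = 130, q* = 876.
The floor of 68 is below the equilibrium price 130, so it is not binding; the market clears at p* = 130, q* = 876.
Since the control does not bind, no trades are prevented and deadweight loss is zero.

0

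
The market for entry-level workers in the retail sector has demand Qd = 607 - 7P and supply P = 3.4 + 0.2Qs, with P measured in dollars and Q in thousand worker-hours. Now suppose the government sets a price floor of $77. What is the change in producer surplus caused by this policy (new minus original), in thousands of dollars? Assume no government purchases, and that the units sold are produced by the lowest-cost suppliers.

Rearranging supply gives Qs = 5P - 17. Without the control the market clears where 607 - 7P = 5P - 17, i.e. P* = 52 and Q* = 243.
Since 77 > 52, the floor is binding.
At P = 77: Qd = 607 - 7·77 = 68 and Qs = 5·77 - 17 = 368.
Producer surplus without the control is ½ · (52 - 3.4) · 243 = 5904.9.
With the floor, 68 units are sold at 77. The supply price at Q = 68 is 17, so PS = ½ · [(77 - 3.4) + (77 - 17)] · 68 = 4542.4.
Change in producer surplus = 4542.4 - 5904.9 = -1362.5.

-1362.5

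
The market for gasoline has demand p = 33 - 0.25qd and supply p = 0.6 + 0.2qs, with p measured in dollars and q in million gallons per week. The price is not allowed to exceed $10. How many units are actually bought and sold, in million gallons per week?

Rearranging demand gives qd = 132 - 4p; rearranging supply gives qs = 5p - 3. Equilibrium: 132 - 4p = 5p - 3, so 135 = 9p and p* = 15, q* = 72.
Because the ceiling (10) lies below the market-clearing price, it is binding.
At p = 10: qd = 132 - 4·10 = 92 and qs = 5·10 - 3 = 47.
The quantity actually transacted is the short side, supply: 47.

47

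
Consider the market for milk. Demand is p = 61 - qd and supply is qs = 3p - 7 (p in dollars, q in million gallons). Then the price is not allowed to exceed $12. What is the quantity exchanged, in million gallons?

29

Rearranging demand gives qd = 61 - p. Equilibrium: 61 - p = 3p - 7, so 68 = 4p and p* = 17, q* = 44.
Since 12 < 17, the ceiling is binding.
At p = 12: qd = 61 - 12 = 49 and qs = 3·12 - 7 = 29.
The quantity actually transacted is the short side, supply: 29.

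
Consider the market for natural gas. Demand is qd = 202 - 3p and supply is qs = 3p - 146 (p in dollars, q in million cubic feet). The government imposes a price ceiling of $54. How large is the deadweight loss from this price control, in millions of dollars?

In a free market, 202 - 3p = 3p - 146 gives the equilibrium p* = 58, q* = 28.
Because the ceiling (54) lies below the market-clearing price, it is binding.
At p = 54: qd = 202 - 3·54 = 40 and qs = 3·54 - 146 = 16.
Quantity traded falls to 16. At q = 16 the demand price is (202 - 16)/3 = 62 and the supply price is (146 + 16)/3 = 54.
Deadweight loss = ½ · (62 - 54) · (28 - 16) = ½ · 8 · 12 = 48.

48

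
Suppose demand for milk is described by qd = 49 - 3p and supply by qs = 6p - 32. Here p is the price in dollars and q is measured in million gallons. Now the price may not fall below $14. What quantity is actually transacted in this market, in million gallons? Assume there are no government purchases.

Without the control the market clears where 49 - 3p = 6p - 32, i.e. p* = 9 and q* = 22.
The floor of 14 is above the equilibrium price 9, so it binds.
At p = 14: qd = 49 - 3·14 = 7 and qs = 6·14 - 32 = 52.
The quantity actually transacted is the short side, demand: 7.

7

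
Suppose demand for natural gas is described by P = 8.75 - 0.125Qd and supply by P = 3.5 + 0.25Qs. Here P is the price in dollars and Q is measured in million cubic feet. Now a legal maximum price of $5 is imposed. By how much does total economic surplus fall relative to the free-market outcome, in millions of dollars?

12

Rearranging demand gives Qd = 70 - 8P; rearranging supply gives Qs = 4P - 14. Equilibrium: 70 - 8P = 4P - 14, so 84 = 12P and P* = 7, Q* = 14.
Because the ceiling (5) lies below the market-clearing price, it is binding.
At P = 5: Qd = 70 - 8·5 = 30 and Qs = 4·5 - 14 = 6.
Quantity traded falls to 6. At Q = 6 the demand price is (70 - 6)/8 = 8 and the supply price is (14 + 6)/4 = 5.
Deadweight loss = ½ · (8 - 5) · (14 - 6) = ½ · 3 · 8 = 12.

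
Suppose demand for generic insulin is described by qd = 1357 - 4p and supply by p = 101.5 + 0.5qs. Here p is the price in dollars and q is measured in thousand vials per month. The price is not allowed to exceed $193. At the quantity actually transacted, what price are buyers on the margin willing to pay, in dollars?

Rearranging supply gives qs = 2p - 203. Equilibrium: 1357 - 4p = 2p - 203, so 1560 = 6p and p* = 260, q* = 317.
The ceiling of 193 is below the equilibrium price 260, so it binds.
At p = 193: qd = 1357 - 4·193 = 585 and qs = 2·193 - 203 = 183.
Only 183 units reach the market. On the demand curve, the marginal buyer's willingness to pay at q = 183 is (1357 - 183)/4 = 293.5.

293.5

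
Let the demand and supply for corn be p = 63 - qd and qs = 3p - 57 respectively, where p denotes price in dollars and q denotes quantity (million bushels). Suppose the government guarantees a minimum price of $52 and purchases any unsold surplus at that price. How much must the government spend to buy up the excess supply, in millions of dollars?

4576

Rearranging demand gives qd = 63 - p. Equilibrium: 63 - p = 3p - 57, so 120 = 4p and p* = 30, q* = 33.
Since 52 > 30, the floor is binding.
At p = 52: qd = 63 - 52 = 11 and qs = 3·52 - 57 = 99.
Surplus = qs - qd = 88.
Government expenditure = surplus × support price = 88 × 52 = 4576.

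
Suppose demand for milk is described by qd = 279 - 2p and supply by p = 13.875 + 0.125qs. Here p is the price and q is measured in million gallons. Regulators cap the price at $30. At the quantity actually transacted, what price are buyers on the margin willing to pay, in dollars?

Rearranging supply gives qs = 8p - 111. Setting quantity demanded equal to quantity supplied, 279 - 2p = 8p - 111, gives p* = 39 and q* = 201.
Since 30 < 39, the ceiling is binding.
At p = 30: qd = 279 - 2·30 = 219 and qs = 8·30 - 111 = 129.
Only 129 units reach the market. On the demand curve, the marginal buyer's willingness to pay at q = 129 is (279 - 129)/2 = 75.

75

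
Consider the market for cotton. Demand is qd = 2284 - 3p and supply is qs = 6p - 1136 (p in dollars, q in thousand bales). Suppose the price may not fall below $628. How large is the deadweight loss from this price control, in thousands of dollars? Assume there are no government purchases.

Setting quantity demanded equal to quantity supplied, 2284 - 3p = 6p - 1136, gives p* = 380 and q* = 1144.
The floor of 628 is above the equilibrium price 380, so it binds.
At p = 628: qd = 2284 - 3·628 = 400 and qs = 6·628 - 1136 = 2632.
Quantity traded falls to 400. At q = 400 the demand price is (2284 - 400)/3 = 628 and the supply price is (1136 + 400)/6 = 256.
Deadweight loss = ½ · (628 - 256) · (1144 - 400) = ½ · 372 · 744 = 138384.

138384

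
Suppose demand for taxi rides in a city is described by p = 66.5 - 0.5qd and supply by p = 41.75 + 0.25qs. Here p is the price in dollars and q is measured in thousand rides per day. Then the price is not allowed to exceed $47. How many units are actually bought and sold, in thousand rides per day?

Rearranging demand gives qd = 133 - 2p; rearranging supply gives qs = 4p - 167. Equilibrium: 133 - 2p = 4p - 167, so 300 = 6p and p* = 50, q* = 33.
Because the ceiling (47) lies below the market-clearing price, it is binding.
At p = 47: qd = 133 - 2·47 = 39 and qs = 4·47 - 167 = 21.
The quantity actually transacted is the short side, supply: 21.

21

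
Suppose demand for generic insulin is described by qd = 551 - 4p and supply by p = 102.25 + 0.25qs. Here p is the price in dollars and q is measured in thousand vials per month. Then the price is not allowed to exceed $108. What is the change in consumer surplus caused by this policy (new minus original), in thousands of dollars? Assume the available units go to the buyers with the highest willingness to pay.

Rearranging supply gives qs = 4p - 409. Setting quantity demanded equal to quantity supplied, 551 - 4p = 4p - 409, gives p* = 120 and q* = 71.
The ceiling of 108 is below the equilibrium price 120, so it binds.
At p = 108: qd = 551 - 4·108 = 119 and qs = 4·108 - 409 = 23.
Consumer surplus without the control is ½ · (137.75 - 120) · 71 = 630.125.
With the ceiling, 23 units are sold at 108 (assume they go to the highest-value buyers). The demand price at q = 23 is 132, so CS = ½ · [(137.75 - 108) + (132 - 108)] · 23 = 618.125.
Change in consumer surplus = 618.125 - 630.125 = -12.

-12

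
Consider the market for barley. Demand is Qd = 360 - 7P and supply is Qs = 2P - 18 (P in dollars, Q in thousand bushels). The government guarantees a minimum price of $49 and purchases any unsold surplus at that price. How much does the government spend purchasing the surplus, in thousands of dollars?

Setting quantity demanded equal to quantity supplied, 360 - 7P = 2P - 18, gives P* = 42 and Q* = 66.
The floor of 49 is above the equilibrium price 42, so it binds.
At P = 49: Qd = 360 - 7·49 = 17 and Qs = 2·49 - 18 = 80.
Surplus = Qs - Qd = 63.
Government expenditure = surplus × support price = 63 × 49 = 3087.

3087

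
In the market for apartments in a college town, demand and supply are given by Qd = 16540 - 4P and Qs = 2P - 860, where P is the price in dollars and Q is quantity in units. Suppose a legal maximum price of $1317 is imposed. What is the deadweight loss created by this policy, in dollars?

Equilibrium: 16540 - 4P = 2P - 860, so 17400 = 6P and P* = 2900, Q* = 4940.
Because the ceiling (1317) lies below the market-clearing price, it is binding.
At P = 1317: Qd = 16540 - 4·1317 = 11272 and Qs = 2·1317 - 860 = 1774.
Quantity traded falls to 1774. At Q = 1774 the demand price is (16540 - 1774)/4 = 3691.5 and the supply price is (860 + 1774)/2 = 1317.
Deadweight loss = ½ · (3691.5 - 1317) · (4940 - 1774) = ½ · 2374.5 · 3166 = 3758833.5.

3758833.5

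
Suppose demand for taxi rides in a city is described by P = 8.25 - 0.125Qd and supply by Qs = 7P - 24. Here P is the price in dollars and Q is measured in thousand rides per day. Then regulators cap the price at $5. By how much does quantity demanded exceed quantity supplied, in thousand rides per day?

15

Rearranging demand gives Qd = 66 - 8P. In a free market, 66 - 8P = 7P - 24 gives the equilibrium P* = 6, Q* = 18.
Since 5 < 6, the ceiling is binding.
At P = 5: Qd = 66 - 8·5 = 26 and Qs = 7·5 - 24 = 11.
Shortage = Qd - Qs = 26 - 11 = 15.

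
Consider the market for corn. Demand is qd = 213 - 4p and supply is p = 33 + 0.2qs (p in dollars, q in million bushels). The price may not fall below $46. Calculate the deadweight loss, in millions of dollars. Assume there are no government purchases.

57.6

Rearranging supply gives qs = 5p - 165. In a free market, 213 - 4p = 5p - 165 gives the equilibrium p* = 42, q* = 45.
Since 46 > 42, the floor is binding.
At p = 46: qd = 213 - 4·46 = 29 and qs = 5·46 - 165 = 65.
Quantity traded falls to 29. At q = 29 the demand price is (213 - 29)/4 = 46 and the supply price is (165 + 29)/5 = 38.8.
Deadweight loss = ½ · (46 - 38.8) · (45 - 29) = ½ · 7.2 · 16 = 57.6.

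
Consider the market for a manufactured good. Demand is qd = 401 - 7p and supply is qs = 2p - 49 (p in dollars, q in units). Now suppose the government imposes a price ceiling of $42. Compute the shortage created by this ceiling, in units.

72

Without the control the market clears where 401 - 7p = 2p - 49, i.e. p* = 50 and q* = 51.
Since 42 < 50, the ceiling is binding.
At p = 42: qd = 401 - 7·42 = 107 and qs = 2·42 - 49 = 35.
Shortage = qd - qs = 107 - 35 = 72.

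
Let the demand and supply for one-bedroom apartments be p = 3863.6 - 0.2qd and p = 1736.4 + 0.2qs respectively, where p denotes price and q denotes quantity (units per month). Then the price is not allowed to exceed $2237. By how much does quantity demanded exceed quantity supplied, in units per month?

5630

Rearranging demand gives qd = 19318 - 5p; rearranging supply gives qs = 5p - 8682. Without the control the market clears where 19318 - 5p = 5p - 8682, i.e. p* = 2800 and q* = 5318.
Since 2237 < 2800, the ceiling is binding.
At p = 2237: qd = 19318 - 5·2237 = 8133 and qs = 5·2237 - 8682 = 2503.
Shortage = qd - qs = 8133 - 2503 = 5630.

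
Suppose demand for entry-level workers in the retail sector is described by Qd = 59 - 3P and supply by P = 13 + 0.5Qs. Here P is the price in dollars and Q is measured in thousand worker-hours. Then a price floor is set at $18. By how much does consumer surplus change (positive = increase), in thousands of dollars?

-6.5

Rearranging supply gives Qs = 2P - 26. In a free market, 59 - 3P = 2P - 26 gives the equilibrium P* = 17, Q* = 8.
Since 18 > 17, the floor is binding.
At P = 18: Qd = 59 - 3·18 = 5 and Qs = 2·18 - 26 = 10.
Consumer surplus without the control is ½ · (59/3 - 17) · 8 = 32/3.
With the floor, consumers buy 5 units at 18, so CS = ½ · (59/3 - 18) · 5 = 25/6.
Change in consumer surplus = 25/6 - 32/3 = -6.5.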